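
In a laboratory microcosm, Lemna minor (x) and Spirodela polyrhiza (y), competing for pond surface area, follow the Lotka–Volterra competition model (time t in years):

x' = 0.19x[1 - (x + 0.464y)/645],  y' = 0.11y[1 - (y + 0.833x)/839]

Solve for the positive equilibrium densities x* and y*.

x* ≈ 417, y* ≈ 492

Setting both brackets to zero gives the nullclines x + 0.464y = 645 and 0.833x + y = 839.
Substituting y = 839 - 0.833x into the first: x(1 - 0.464·0.833) = 645 - 0.464·839.
So x* = 256/0.613 = 417, and then y* = 839 - 0.833·417 = 492.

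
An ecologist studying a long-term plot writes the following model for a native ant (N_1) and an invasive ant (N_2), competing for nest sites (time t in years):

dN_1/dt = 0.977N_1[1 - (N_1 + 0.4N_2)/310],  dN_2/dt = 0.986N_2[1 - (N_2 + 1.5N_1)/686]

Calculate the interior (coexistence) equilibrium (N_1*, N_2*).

Setting both brackets to zero gives the nullclines N_1 + 0.4N_2 = 310 and 1.5N_1 + N_2 = 686.
Substituting N_2 = 686 - 1.5N_1 into the first: N_1(1 - 0.4·1.5) = 310 - 0.4·686.
So N_1* = 35.6/0.4 = 89, and then N_2* = 686 - 1.5·89 = 553.

N_1* ≈ 89, N_2* ≈ 553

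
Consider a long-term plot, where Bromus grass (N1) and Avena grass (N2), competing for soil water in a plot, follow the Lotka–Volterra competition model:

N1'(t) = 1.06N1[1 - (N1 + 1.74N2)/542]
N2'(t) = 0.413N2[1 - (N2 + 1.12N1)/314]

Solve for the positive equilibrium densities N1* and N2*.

N1* ≈ 4.6, N2* ≈ 309

Setting both brackets to zero gives the nullclines N1 + 1.74N2 = 542 and 1.12N1 + N2 = 314.
Substituting N2 = 314 - 1.12N1 into the first: N1(1 - 1.74·1.12) = 542 - 1.74·314.
So N1* = -4.36/-0.949 = 4.6, and then N2* = 314 - 1.12·4.6 = 309.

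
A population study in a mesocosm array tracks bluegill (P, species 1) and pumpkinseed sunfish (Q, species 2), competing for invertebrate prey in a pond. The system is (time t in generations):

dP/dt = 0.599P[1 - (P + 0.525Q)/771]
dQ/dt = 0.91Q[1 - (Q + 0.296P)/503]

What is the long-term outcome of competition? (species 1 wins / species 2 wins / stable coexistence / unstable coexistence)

Compare the nullcline intercepts: K1/α12 = 771/0.525 = 1470 > K2 = 503; K2/α21 = 503/0.296 = 1700 > K1 = 771.
Since both inequalities hold, each species can invade when rare, so the interior equilibrium is stable.

stable coexistence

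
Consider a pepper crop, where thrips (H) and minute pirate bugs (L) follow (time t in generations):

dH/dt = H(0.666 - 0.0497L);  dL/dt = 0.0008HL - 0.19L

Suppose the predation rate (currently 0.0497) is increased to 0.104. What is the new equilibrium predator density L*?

L* ≈ 6.4

At the interior fixed point, setting dH/dt = 0 with H > 0 fixes L* = (prey growth rate)/(HL coefficient) — independent of the other coefficients.
With the change, L* = 0.666/0.104 = 6.4; it falls from 13.4.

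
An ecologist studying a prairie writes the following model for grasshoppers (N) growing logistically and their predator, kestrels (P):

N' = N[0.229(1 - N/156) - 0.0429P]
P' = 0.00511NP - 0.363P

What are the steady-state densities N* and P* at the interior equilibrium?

From dP/dt = 0 with P > 0: 0.00511N* = 0.363, so N* = 71.
Substitute into dN/dt = 0: 0.229(1 - 71/156) = 0.0429P*.
The bracket is 0.545, giving P* = 0.125/0.0429 = 2.91.

N* ≈ 71, P* ≈ 2.91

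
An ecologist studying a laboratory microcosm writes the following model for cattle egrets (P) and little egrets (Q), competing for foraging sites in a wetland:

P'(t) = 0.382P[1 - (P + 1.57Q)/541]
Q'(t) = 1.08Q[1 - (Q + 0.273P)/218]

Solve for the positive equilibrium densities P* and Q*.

P* ≈ 348, Q* ≈ 123

Setting both brackets to zero gives the nullclines P + 1.57Q = 541 and 0.273P + Q = 218.
Substituting Q = 218 - 0.273P into the first: P(1 - 1.57·0.273) = 541 - 1.57·218.
So P* = 199/0.571 = 348, and then Q* = 218 - 0.273·348 = 123.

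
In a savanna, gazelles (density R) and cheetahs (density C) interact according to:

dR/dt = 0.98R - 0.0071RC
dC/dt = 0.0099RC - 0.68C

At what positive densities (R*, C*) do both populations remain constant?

Set dC/dt = 0 with C > 0: 0.0099R - 0.68 = 0, so R* = 0.68/0.0099 = 68.7.
Set dR/dt = 0 with R > 0: 0.98 - 0.0071C = 0, so C* = 0.98/0.0071 = 138.

R* ≈ 68.7, C* ≈ 138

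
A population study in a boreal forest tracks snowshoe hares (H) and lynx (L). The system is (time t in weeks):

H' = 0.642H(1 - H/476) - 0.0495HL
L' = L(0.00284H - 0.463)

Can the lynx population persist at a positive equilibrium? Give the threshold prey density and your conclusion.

The predator equation gives dL/dt > 0 only when H > 0.463/0.00284 = 163.
Without the predator, H → K = 476. Since 476 > 163, the predator can invade and persist.

Threshold H = 163; K > 163, so yes, the predator persists.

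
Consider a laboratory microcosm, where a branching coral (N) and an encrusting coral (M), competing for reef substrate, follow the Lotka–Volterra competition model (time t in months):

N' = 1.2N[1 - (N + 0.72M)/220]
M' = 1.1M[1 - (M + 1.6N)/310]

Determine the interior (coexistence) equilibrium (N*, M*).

N* ≈ 21.1, M* ≈ 276

Setting both brackets to zero gives the nullclines N + 0.72M = 220 and 1.6N + M = 310.
Substituting M = 310 - 1.6N into the first: N(1 - 0.72·1.6) = 220 - 0.72·310.
So N* = -3.2/-0.152 = 21.1, and then M* = 310 - 1.6·21.1 = 276.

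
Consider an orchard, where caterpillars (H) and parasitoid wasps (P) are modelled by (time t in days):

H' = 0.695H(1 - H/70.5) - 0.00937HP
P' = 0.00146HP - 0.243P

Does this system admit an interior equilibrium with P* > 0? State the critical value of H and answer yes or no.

The predator equation gives dP/dt > 0 only when H > 0.243/0.00146 = 166.
Without the predator, H → K = 70.5. Since 70.5 < 166, the predator cannot invade.

Threshold H = 166; K < 166, so no, the predator goes extinct.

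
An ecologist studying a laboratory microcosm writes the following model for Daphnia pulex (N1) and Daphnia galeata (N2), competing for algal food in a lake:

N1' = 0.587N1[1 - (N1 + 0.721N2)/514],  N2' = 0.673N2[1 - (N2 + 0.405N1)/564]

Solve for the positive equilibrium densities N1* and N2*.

Setting both brackets to zero gives the nullclines N1 + 0.721N2 = 514 and 0.405N1 + N2 = 564.
Substituting N2 = 564 - 0.405N1 into the first: N1(1 - 0.721·0.405) = 514 - 0.721·564.
So N1* = 107/0.708 = 152, and then N2* = 564 - 0.405·152 = 503.

N1* ≈ 152, N2* ≈ 503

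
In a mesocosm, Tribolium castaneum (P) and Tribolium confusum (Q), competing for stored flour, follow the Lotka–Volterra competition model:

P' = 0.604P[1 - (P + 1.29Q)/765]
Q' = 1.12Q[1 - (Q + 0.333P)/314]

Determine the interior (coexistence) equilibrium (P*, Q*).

P* ≈ 631, Q* ≈ 104

Setting both brackets to zero gives the nullclines P + 1.29Q = 765 and 0.333P + Q = 314.
Substituting Q = 314 - 0.333P into the first: P(1 - 1.29·0.333) = 765 - 1.29·314.
So P* = 360/0.57 = 631, and then Q* = 314 - 0.333·631 = 104.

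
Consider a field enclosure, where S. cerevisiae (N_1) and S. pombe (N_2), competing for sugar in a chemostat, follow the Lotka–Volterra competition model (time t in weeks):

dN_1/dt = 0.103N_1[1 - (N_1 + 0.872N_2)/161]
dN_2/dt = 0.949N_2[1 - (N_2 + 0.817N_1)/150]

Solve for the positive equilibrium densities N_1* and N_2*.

Setting both brackets to zero gives the nullclines N_1 + 0.872N_2 = 161 and 0.817N_1 + N_2 = 150.
Substituting N_2 = 150 - 0.817N_1 into the first: N_1(1 - 0.872·0.817) = 161 - 0.872·150.
So N_1* = 30.2/0.288 = 105, and then N_2* = 150 - 0.817·105 = 64.2.

N_1* ≈ 105, N_2* ≈ 64.2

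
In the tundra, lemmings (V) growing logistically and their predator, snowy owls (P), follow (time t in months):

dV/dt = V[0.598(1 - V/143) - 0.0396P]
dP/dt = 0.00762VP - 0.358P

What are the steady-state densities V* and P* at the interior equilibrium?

From dP/dt = 0 with P > 0: 0.00762V* = 0.358, so V* = 47.
Substitute into dV/dt = 0: 0.598(1 - 47/143) = 0.0396P*.
The bracket is 0.671, giving P* = 0.402/0.0396 = 10.1.

V* ≈ 47, P* ≈ 10.1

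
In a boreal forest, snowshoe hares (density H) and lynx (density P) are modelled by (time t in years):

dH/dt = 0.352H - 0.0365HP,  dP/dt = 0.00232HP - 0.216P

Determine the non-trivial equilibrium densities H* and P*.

H* ≈ 93.1, P* ≈ 9.64

Set dP/dt = 0 with P > 0: 0.00232H - 0.216 = 0, so H* = 0.216/0.00232 = 93.1.
Set dH/dt = 0 with H > 0: 0.352 - 0.0365P = 0, so P* = 0.352/0.0365 = 9.64.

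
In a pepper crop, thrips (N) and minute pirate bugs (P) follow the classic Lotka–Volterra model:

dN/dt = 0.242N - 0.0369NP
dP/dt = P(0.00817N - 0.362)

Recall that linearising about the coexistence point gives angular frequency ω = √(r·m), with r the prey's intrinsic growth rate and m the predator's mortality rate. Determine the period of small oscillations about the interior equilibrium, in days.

Here r = 0.242 and m = 0.362, so r·m = 0.0876.
ω = √0.0876 = 0.296 per day, hence T = 2π/ω ≈ 21.2 days.

T ≈ 21.2 days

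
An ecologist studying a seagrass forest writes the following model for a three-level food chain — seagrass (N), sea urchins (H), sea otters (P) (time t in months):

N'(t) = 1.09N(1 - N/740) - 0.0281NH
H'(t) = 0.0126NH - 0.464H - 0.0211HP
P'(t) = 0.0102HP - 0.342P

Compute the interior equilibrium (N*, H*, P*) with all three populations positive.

N* ≈ 100, H* ≈ 33.5, P* ≈ 37.9

From dP/dt = 0: 0.0102H* = 0.342, so H* = 33.5.
From dN/dt = 0: 1.09(1 - N*/740) = 0.0281·33.5, giving N* = 740·(1 - 0.864) = 100.
From dH/dt = 0: 0.0126·100 - 0.464 = 0.0211P*, so P* = 0.801/0.0211 = 37.9.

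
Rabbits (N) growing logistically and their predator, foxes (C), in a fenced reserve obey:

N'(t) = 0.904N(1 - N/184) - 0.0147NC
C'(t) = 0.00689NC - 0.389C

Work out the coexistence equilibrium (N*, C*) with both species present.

From dC/dt = 0 with C > 0: 0.00689N* = 0.389, so N* = 56.5.
Substitute into dN/dt = 0: 0.904(1 - 56.5/184) = 0.0147C*.
The bracket is 0.693, giving C* = 0.627/0.0147 = 42.6.

N* ≈ 56.5, C* ≈ 42.6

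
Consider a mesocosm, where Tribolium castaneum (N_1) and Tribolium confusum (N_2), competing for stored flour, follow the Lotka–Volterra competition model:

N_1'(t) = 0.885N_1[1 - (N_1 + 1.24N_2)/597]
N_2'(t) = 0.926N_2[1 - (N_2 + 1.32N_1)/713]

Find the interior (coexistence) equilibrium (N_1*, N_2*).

N_1* ≈ 451, N_2* ≈ 118

Setting both brackets to zero gives the nullclines N_1 + 1.24N_2 = 597 and 1.32N_1 + N_2 = 713.
Substituting N_2 = 713 - 1.32N_1 into the first: N_1(1 - 1.24·1.32) = 597 - 1.24·713.
So N_1* = -287/-0.637 = 451, and then N_2* = 713 - 1.32·451 = 118.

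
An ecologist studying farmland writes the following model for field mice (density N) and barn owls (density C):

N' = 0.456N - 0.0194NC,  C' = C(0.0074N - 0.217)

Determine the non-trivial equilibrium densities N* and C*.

Set dC/dt = 0 with C > 0: 0.0074N - 0.217 = 0, so N* = 0.217/0.0074 = 29.3.
Set dN/dt = 0 with N > 0: 0.456 - 0.0194C = 0, so C* = 0.456/0.0194 = 23.5.

N* ≈ 29.3, C* ≈ 23.5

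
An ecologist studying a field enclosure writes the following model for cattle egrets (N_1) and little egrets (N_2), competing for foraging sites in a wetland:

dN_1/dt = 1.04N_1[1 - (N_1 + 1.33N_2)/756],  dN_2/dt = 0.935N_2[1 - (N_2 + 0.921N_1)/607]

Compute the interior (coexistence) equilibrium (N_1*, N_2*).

Setting both brackets to zero gives the nullclines N_1 + 1.33N_2 = 756 and 0.921N_1 + N_2 = 607.
Substituting N_2 = 607 - 0.921N_1 into the first: N_1(1 - 1.33·0.921) = 756 - 1.33·607.
So N_1* = -51.3/-0.225 = 228, and then N_2* = 607 - 0.921·228 = 397.

N_1* ≈ 228, N_2* ≈ 397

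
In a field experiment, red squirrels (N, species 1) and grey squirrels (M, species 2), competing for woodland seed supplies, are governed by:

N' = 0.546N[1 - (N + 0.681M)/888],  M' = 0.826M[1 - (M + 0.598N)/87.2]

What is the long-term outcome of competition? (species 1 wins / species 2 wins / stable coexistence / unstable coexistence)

species 1 excludes species 2

Compare the nullcline intercepts: K1/α12 = 888/0.681 = 1300 > K2 = 87.2; K2/α21 = 87.2/0.598 = 146 < K1 = 888.
Since the inequalities point opposite ways, species 1 can invade but species 2 cannot.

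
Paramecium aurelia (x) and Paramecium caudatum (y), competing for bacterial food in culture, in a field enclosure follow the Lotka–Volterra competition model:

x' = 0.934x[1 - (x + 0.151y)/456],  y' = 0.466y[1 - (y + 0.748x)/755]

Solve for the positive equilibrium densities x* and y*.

Setting both brackets to zero gives the nullclines x + 0.151y = 456 and 0.748x + y = 755.
Substituting y = 755 - 0.748x into the first: x(1 - 0.151·0.748) = 456 - 0.151·755.
So x* = 342/0.887 = 386, and then y* = 755 - 0.748·386 = 467.

x* ≈ 386, y* ≈ 467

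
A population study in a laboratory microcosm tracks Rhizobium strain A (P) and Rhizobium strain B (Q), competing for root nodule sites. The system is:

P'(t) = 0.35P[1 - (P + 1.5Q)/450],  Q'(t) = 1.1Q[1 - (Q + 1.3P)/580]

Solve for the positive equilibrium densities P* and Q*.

Setting both brackets to zero gives the nullclines P + 1.5Q = 450 and 1.3P + Q = 580.
Substituting Q = 580 - 1.3P into the first: P(1 - 1.5·1.3) = 450 - 1.5·580.
So P* = -420/-0.95 = 442, and then Q* = 580 - 1.3·442 = 5.26.

P* ≈ 442, Q* ≈ 5.26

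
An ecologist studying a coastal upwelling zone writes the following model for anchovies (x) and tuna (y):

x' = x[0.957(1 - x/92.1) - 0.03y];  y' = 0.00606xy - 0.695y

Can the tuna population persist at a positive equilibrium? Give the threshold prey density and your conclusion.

Threshold x = 115; K < 115, so no, the predator goes extinct.

The predator equation gives dy/dt > 0 only when x > 0.695/0.00606 = 115.
Without the predator, x → K = 92.1. Since 92.1 < 115, the predator cannot invade.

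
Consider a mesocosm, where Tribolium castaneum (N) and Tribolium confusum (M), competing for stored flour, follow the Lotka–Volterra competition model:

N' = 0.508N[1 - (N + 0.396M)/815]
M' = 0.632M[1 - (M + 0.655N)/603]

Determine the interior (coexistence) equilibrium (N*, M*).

Setting both brackets to zero gives the nullclines N + 0.396M = 815 and 0.655N + M = 603.
Substituting M = 603 - 0.655N into the first: N(1 - 0.396·0.655) = 815 - 0.396·603.
So N* = 576/0.741 = 778, and then M* = 603 - 0.655·778 = 93.4.

N* ≈ 778, M* ≈ 93.4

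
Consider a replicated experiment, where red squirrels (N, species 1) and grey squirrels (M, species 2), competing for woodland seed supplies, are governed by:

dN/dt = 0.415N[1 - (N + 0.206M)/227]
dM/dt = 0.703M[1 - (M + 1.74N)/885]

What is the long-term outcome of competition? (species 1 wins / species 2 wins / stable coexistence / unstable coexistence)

stable coexistence

Compare the nullcline intercepts: K1/α12 = 227/0.206 = 1100 > K2 = 885; K2/α21 = 885/1.74 = 509 > K1 = 227.
Since both inequalities hold, each species can invade when rare, so the interior equilibrium is stable.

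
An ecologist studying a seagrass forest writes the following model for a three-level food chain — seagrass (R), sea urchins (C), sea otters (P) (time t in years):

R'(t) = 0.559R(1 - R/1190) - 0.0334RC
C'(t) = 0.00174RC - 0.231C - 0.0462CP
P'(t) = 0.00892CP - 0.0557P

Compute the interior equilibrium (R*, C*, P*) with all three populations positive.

From dP/dt = 0: 0.00892C* = 0.0557, so C* = 6.24.
From dR/dt = 0: 0.559(1 - R*/1190) = 0.0334·6.24, giving R* = 1190·(1 - 0.373) = 746.
From dC/dt = 0: 0.00174·746 - 0.231 = 0.0462P*, so P* = 1.07/0.0462 = 23.1.

R* ≈ 746, C* ≈ 6.24, P* ≈ 23.1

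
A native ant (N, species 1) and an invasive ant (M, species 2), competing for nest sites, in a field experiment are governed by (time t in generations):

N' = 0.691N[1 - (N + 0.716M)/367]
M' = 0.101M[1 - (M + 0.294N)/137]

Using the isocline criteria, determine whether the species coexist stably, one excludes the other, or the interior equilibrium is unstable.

Compare the nullcline intercepts: K1/α12 = 367/0.716 = 513 > K2 = 137; K2/α21 = 137/0.294 = 466 > K1 = 367.
Since both inequalities hold, each species can invade when rare, so the interior equilibrium is stable.

stable coexistence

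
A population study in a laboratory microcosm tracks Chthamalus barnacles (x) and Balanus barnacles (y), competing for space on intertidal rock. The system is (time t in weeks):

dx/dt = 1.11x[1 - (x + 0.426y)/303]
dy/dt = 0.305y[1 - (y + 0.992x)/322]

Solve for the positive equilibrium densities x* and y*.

Setting both brackets to zero gives the nullclines x + 0.426y = 303 and 0.992x + y = 322.
Substituting y = 322 - 0.992x into the first: x(1 - 0.426·0.992) = 303 - 0.426·322.
So x* = 166/0.577 = 287, and then y* = 322 - 0.992·287 = 37.1.

x* ≈ 287, y* ≈ 37.1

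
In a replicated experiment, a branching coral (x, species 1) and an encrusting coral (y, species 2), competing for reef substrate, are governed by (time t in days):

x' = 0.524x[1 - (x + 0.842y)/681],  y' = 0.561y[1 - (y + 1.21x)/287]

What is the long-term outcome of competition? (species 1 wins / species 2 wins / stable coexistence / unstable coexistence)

Compare the nullcline intercepts: K1/α12 = 681/0.842 = 809 > K2 = 287; K2/α21 = 287/1.21 = 237 < K1 = 681.
Since the inequalities point opposite ways, species 1 can invade but species 2 cannot.

species 1 excludes species 2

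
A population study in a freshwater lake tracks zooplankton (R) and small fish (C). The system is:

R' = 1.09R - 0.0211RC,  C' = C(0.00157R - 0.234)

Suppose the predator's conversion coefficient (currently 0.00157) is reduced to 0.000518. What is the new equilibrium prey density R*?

R* ≈ 452

At the interior fixed point, setting dC/dt = 0 with C > 0 fixes R* = (predator death rate)/(RC coefficient) — independent of the other coefficients.
With the change, R* = 0.234/0.000518 = 452; it rises from 149.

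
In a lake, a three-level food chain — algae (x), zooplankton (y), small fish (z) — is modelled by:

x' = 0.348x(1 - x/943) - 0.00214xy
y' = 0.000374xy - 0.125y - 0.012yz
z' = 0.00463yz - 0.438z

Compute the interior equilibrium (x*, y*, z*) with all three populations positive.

From dz/dt = 0: 0.00463y* = 0.438, so y* = 94.6.
From dx/dt = 0: 0.348(1 - x*/943) = 0.00214·94.6, giving x* = 943·(1 - 0.582) = 394.
From dy/dt = 0: 0.000374·394 - 0.125 = 0.012z*, so z* = 0.0225/0.012 = 1.88.

x* ≈ 394, y* ≈ 94.6, z* ≈ 1.88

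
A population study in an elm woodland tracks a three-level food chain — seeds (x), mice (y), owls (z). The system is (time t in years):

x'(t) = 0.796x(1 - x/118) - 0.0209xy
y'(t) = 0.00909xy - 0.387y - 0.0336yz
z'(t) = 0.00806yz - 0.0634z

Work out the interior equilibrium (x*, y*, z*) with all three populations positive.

x* ≈ 93.6, y* ≈ 7.87, z* ≈ 13.8

From dz/dt = 0: 0.00806y* = 0.0634, so y* = 7.87.
From dx/dt = 0: 0.796(1 - x*/118) = 0.0209·7.87, giving x* = 118·(1 - 0.207) = 93.6.
From dy/dt = 0: 0.00909·93.6 - 0.387 = 0.0336z*, so z* = 0.464/0.0336 = 13.8.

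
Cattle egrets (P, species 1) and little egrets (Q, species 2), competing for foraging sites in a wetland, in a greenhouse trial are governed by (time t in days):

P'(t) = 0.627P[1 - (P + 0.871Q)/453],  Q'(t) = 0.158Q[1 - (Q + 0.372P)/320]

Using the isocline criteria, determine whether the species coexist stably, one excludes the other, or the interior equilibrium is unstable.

Compare the nullcline intercepts: K1/α12 = 453/0.871 = 520 > K2 = 320; K2/α21 = 320/0.372 = 860 > K1 = 453.
Since both inequalities hold, each species can invade when rare, so the interior equilibrium is stable.

stable coexistence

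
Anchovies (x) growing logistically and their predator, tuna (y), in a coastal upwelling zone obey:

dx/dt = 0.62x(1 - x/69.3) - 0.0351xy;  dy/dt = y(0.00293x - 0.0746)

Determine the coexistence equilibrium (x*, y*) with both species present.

x* ≈ 25.5, y* ≈ 11.2

From dy/dt = 0 with y > 0: 0.00293x* = 0.0746, so x* = 25.5.
Substitute into dx/dt = 0: 0.62(1 - 25.5/69.3) = 0.0351y*.
The bracket is 0.633, giving y* = 0.392/0.0351 = 11.2.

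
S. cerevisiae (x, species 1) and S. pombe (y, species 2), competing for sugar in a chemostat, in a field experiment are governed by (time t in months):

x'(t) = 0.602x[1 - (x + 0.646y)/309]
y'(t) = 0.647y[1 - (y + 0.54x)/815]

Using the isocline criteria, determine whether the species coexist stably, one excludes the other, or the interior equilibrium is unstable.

species 2 excludes species 1

Compare the nullcline intercepts: K1/α12 = 309/0.646 = 478 < K2 = 815; K2/α21 = 815/0.54 = 1510 > K1 = 309.
Since the inequalities point opposite ways, species 2 can invade but species 1 cannot.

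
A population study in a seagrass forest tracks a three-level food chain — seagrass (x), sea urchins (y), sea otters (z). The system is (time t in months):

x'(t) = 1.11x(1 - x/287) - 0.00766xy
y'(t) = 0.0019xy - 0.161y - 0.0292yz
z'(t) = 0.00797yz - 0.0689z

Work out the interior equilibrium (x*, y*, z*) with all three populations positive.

From dz/dt = 0: 0.00797y* = 0.0689, so y* = 8.64.
From dx/dt = 0: 1.11(1 - x*/287) = 0.00766·8.64, giving x* = 287·(1 - 0.0597) = 270.
From dy/dt = 0: 0.0019·270 - 0.161 = 0.0292z*, so z* = 0.352/0.0292 = 12.

x* ≈ 270, y* ≈ 8.64, z* ≈ 12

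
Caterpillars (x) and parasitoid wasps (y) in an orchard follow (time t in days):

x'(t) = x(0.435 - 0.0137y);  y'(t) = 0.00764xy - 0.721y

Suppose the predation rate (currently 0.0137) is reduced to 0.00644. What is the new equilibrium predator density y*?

At the interior fixed point, setting dx/dt = 0 with x > 0 fixes y* = (prey growth rate)/(xy coefficient) — independent of the other coefficients.
With the change, y* = 0.435/0.00644 = 67.5; it rises from 31.8.

y* ≈ 67.5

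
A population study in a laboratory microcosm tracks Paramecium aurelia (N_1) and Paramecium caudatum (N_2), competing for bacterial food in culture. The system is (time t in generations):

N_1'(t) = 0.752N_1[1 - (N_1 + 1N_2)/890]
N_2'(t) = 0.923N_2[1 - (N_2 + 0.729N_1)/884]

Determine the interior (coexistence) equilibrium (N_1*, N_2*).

Setting both brackets to zero gives the nullclines N_1 + 1N_2 = 890 and 0.729N_1 + N_2 = 884.
Substituting N_2 = 884 - 0.729N_1 into the first: N_1(1 - 1·0.729) = 890 - 1·884.
So N_1* = 6/0.271 = 22.1, and then N_2* = 884 - 0.729·22.1 = 868.

N_1* ≈ 22.1, N_2* ≈ 868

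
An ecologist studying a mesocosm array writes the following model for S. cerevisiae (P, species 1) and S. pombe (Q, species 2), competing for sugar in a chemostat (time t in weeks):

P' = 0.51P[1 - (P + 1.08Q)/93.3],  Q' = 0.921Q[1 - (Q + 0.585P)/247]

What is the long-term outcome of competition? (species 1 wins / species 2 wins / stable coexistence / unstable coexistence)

species 2 excludes species 1

Compare the nullcline intercepts: K1/α12 = 93.3/1.08 = 86.4 < K2 = 247; K2/α21 = 247/0.585 = 422 > K1 = 93.3.
Since the inequalities point opposite ways, species 2 can invade but species 1 cannot.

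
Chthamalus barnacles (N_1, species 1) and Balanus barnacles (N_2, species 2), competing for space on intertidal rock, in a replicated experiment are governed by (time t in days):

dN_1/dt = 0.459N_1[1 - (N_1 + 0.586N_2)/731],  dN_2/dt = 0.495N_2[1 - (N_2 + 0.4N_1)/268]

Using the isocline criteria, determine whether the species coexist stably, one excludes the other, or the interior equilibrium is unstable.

species 1 excludes species 2

Compare the nullcline intercepts: K1/α12 = 731/0.586 = 1250 > K2 = 268; K2/α21 = 268/0.4 = 670 < K1 = 731.
Since the inequalities point opposite ways, species 1 can invade but species 2 cannot.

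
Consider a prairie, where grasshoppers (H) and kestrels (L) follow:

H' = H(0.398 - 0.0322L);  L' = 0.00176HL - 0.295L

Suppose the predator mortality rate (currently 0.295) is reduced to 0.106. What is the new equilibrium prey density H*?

H* ≈ 60.2

At the interior fixed point, setting dL/dt = 0 with L > 0 fixes H* = (predator death rate)/(HL coefficient) — independent of the other coefficients.
With the change, H* = 0.106/0.00176 = 60.2; it falls from 168.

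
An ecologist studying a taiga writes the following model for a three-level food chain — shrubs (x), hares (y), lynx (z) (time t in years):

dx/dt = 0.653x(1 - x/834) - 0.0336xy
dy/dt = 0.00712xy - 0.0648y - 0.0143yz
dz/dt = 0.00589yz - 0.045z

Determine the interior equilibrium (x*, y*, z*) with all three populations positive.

x* ≈ 506, y* ≈ 7.64, z* ≈ 247

From dz/dt = 0: 0.00589y* = 0.045, so y* = 7.64.
From dx/dt = 0: 0.653(1 - x*/834) = 0.0336·7.64, giving x* = 834·(1 - 0.393) = 506.
From dy/dt = 0: 0.00712·506 - 0.0648 = 0.0143z*, so z* = 3.54/0.0143 = 247.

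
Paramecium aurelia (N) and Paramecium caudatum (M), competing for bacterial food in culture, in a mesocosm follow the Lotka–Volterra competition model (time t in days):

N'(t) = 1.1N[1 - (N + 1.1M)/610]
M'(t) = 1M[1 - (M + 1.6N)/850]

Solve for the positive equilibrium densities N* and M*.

Setting both brackets to zero gives the nullclines N + 1.1M = 610 and 1.6N + M = 850.
Substituting M = 850 - 1.6N into the first: N(1 - 1.1·1.6) = 610 - 1.1·850.
So N* = -325/-0.76 = 428, and then M* = 850 - 1.6·428 = 166.

N* ≈ 428, M* ≈ 166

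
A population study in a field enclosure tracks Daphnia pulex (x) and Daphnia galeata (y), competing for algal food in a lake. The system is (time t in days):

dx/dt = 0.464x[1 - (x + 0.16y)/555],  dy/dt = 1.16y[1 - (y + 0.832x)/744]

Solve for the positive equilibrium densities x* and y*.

x* ≈ 503, y* ≈ 326

Setting both brackets to zero gives the nullclines x + 0.16y = 555 and 0.832x + y = 744.
Substituting y = 744 - 0.832x into the first: x(1 - 0.16·0.832) = 555 - 0.16·744.
So x* = 436/0.867 = 503, and then y* = 744 - 0.832·503 = 326.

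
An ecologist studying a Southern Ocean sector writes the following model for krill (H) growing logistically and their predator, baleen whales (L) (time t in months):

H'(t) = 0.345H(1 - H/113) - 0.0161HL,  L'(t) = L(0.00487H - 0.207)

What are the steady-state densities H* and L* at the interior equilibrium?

From dL/dt = 0 with L > 0: 0.00487H* = 0.207, so H* = 42.5.
Substitute into dH/dt = 0: 0.345(1 - 42.5/113) = 0.0161L*.
The bracket is 0.624, giving L* = 0.215/0.0161 = 13.4.

H* ≈ 42.5, L* ≈ 13.4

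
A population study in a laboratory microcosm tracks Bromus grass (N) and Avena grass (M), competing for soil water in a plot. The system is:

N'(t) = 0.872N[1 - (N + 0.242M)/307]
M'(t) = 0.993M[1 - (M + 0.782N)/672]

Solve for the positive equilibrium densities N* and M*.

Setting both brackets to zero gives the nullclines N + 0.242M = 307 and 0.782N + M = 672.
Substituting M = 672 - 0.782N into the first: N(1 - 0.242·0.782) = 307 - 0.242·672.
So N* = 144/0.811 = 178, and then M* = 672 - 0.782·178 = 533.

N* ≈ 178, M* ≈ 533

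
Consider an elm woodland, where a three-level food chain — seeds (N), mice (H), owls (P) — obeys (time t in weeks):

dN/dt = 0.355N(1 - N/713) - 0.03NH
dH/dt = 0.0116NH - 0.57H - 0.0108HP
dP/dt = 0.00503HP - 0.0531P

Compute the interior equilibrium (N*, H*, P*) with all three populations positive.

From dP/dt = 0: 0.00503H* = 0.0531, so H* = 10.6.
From dN/dt = 0: 0.355(1 - N*/713) = 0.03·10.6, giving N* = 713·(1 - 0.892) = 76.9.
From dH/dt = 0: 0.0116·76.9 - 0.57 = 0.0108P*, so P* = 0.322/0.0108 = 29.8.

N* ≈ 76.9, H* ≈ 10.6, P* ≈ 29.8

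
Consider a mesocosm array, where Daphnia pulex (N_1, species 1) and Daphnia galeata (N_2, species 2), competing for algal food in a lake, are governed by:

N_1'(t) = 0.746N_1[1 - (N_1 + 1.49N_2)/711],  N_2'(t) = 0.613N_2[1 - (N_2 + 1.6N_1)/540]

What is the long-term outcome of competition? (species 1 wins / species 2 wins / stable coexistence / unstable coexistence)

Compare the nullcline intercepts: K1/α12 = 711/1.49 = 477 < K2 = 540; K2/α21 = 540/1.6 = 338 < K1 = 711.
Since both are reversed, neither can invade when rare; the interior point is a saddle.

unstable coexistence (outcome depends on initial conditions)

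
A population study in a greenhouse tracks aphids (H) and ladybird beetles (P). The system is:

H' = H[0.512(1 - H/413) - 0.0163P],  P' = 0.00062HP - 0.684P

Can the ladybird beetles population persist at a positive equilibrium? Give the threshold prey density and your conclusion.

The predator equation gives dP/dt > 0 only when H > 0.684/0.00062 = 1100.
Without the predator, H → K = 413. Since 413 < 1100, the predator cannot invade.

Threshold H = 1100; K < 1100, so no, the predator goes extinct.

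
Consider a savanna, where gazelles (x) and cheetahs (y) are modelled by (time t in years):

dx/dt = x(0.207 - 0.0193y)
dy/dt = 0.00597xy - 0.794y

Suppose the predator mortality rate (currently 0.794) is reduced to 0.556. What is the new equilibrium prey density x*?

x* ≈ 93.1

At the interior fixed point, setting dy/dt = 0 with y > 0 fixes x* = (predator death rate)/(xy coefficient) — independent of the other coefficients.
With the change, x* = 0.556/0.00597 = 93.1; it falls from 133.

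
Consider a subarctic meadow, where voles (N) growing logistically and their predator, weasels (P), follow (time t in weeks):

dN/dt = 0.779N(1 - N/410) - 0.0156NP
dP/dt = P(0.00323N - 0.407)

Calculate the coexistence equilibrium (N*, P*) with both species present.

From dP/dt = 0 with P > 0: 0.00323N* = 0.407, so N* = 126.
Substitute into dN/dt = 0: 0.779(1 - 126/410) = 0.0156P*.
The bracket is 0.693, giving P* = 0.54/0.0156 = 34.6.

N* ≈ 126, P* ≈ 34.6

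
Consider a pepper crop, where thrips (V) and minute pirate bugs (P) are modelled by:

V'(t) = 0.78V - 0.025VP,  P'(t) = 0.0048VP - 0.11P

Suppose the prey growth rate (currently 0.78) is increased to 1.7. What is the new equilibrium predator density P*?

P* ≈ 68

At the interior fixed point, setting dV/dt = 0 with V > 0 fixes P* = (prey growth rate)/(VP coefficient) — independent of the other coefficients.
With the change, P* = 1.7/0.025 = 68; it rises from 31.2.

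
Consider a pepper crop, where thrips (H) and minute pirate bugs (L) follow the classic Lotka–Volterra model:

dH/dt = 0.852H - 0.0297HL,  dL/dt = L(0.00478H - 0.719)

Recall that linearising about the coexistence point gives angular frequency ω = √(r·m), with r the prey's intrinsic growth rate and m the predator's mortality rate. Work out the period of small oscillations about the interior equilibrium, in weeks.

T ≈ 8.03 weeks

Here r = 0.852 and m = 0.719, so r·m = 0.613.
ω = √0.613 = 0.783 per week, hence T = 2π/ω ≈ 8.03 weeks.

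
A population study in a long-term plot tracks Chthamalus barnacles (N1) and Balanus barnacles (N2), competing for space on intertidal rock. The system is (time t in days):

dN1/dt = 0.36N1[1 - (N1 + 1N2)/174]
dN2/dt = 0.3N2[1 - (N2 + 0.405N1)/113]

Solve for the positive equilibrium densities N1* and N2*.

N1* ≈ 103, N2* ≈ 71.5

Setting both brackets to zero gives the nullclines N1 + 1N2 = 174 and 0.405N1 + N2 = 113.
Substituting N2 = 113 - 0.405N1 into the first: N1(1 - 1·0.405) = 174 - 1·113.
So N1* = 61/0.595 = 103, and then N2* = 113 - 0.405·103 = 71.5.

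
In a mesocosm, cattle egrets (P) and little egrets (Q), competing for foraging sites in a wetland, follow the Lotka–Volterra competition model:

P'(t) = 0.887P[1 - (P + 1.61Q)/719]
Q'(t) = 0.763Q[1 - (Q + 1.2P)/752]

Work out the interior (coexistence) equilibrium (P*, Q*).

Setting both brackets to zero gives the nullclines P + 1.61Q = 719 and 1.2P + Q = 752.
Substituting Q = 752 - 1.2P into the first: P(1 - 1.61·1.2) = 719 - 1.61·752.
So P* = -492/-0.932 = 528, and then Q* = 752 - 1.2·528 = 119.

P* ≈ 528, Q* ≈ 119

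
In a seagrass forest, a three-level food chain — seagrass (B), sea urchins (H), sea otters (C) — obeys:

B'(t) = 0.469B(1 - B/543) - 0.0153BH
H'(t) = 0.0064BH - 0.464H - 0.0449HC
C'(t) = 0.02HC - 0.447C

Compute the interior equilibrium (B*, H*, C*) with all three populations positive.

From dC/dt = 0: 0.02H* = 0.447, so H* = 22.4.
From dB/dt = 0: 0.469(1 - B*/543) = 0.0153·22.4, giving B* = 543·(1 - 0.729) = 147.
From dH/dt = 0: 0.0064·147 - 0.464 = 0.0449C*, so C* = 0.477/0.0449 = 10.6.

B* ≈ 147, H* ≈ 22.4, C* ≈ 10.6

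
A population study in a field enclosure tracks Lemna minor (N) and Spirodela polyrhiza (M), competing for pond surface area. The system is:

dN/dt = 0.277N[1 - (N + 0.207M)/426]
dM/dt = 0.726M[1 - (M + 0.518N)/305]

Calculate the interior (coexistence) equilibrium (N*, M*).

N* ≈ 406, M* ≈ 94.5

Setting both brackets to zero gives the nullclines N + 0.207M = 426 and 0.518N + M = 305.
Substituting M = 305 - 0.518N into the first: N(1 - 0.207·0.518) = 426 - 0.207·305.
So N* = 363/0.893 = 406, and then M* = 305 - 0.518·406 = 94.5.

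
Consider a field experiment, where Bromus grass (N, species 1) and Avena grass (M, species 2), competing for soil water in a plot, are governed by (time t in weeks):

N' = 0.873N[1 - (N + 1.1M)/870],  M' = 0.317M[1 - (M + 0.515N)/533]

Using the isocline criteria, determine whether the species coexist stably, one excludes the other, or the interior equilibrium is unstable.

stable coexistence

Compare the nullcline intercepts: K1/α12 = 870/1.1 = 791 > K2 = 533; K2/α21 = 533/0.515 = 1030 > K1 = 870.
Since both inequalities hold, each species can invade when rare, so the interior equilibrium is stable.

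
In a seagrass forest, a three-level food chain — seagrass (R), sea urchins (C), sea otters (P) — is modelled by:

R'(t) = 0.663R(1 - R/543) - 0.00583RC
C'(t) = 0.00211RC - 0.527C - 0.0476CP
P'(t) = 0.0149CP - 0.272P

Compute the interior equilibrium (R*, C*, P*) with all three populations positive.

R* ≈ 456, C* ≈ 18.3, P* ≈ 9.13

From dP/dt = 0: 0.0149C* = 0.272, so C* = 18.3.
From dR/dt = 0: 0.663(1 - R*/543) = 0.00583·18.3, giving R* = 543·(1 - 0.161) = 456.
From dC/dt = 0: 0.00211·456 - 0.527 = 0.0476P*, so P* = 0.435/0.0476 = 9.13.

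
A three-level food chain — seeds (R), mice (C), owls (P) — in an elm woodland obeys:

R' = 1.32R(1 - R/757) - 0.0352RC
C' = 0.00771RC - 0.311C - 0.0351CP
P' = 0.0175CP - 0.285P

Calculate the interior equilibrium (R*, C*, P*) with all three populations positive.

R* ≈ 428, C* ≈ 16.3, P* ≈ 85.2

From dP/dt = 0: 0.0175C* = 0.285, so C* = 16.3.
From dR/dt = 0: 1.32(1 - R*/757) = 0.0352·16.3, giving R* = 757·(1 - 0.434) = 428.
From dC/dt = 0: 0.00771·428 - 0.311 = 0.0351P*, so P* = 2.99/0.0351 = 85.2.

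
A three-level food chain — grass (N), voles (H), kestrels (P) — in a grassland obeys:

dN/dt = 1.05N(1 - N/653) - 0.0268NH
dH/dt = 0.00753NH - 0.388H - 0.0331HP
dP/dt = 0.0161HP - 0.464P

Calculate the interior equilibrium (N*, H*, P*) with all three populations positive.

N* ≈ 173, H* ≈ 28.8, P* ≈ 27.6

From dP/dt = 0: 0.0161H* = 0.464, so H* = 28.8.
From dN/dt = 0: 1.05(1 - N*/653) = 0.0268·28.8, giving N* = 653·(1 - 0.736) = 173.
From dH/dt = 0: 0.00753·173 - 0.388 = 0.0331P*, so P* = 0.912/0.0331 = 27.6.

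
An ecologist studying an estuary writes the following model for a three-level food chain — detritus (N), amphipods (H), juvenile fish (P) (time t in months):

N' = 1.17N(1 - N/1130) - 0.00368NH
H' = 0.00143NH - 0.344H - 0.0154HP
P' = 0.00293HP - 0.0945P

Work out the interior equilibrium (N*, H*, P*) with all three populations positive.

From dP/dt = 0: 0.00293H* = 0.0945, so H* = 32.3.
From dN/dt = 0: 1.17(1 - N*/1130) = 0.00368·32.3, giving N* = 1130·(1 - 0.101) = 1020.
From dH/dt = 0: 0.00143·1020 - 0.344 = 0.0154P*, so P* = 1.11/0.0154 = 71.9.

N* ≈ 1020, H* ≈ 32.3, P* ≈ 71.9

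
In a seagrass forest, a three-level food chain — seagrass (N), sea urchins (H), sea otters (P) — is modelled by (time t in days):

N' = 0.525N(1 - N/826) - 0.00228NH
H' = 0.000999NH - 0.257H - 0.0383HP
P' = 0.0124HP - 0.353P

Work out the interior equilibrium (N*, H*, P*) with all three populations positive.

From dP/dt = 0: 0.0124H* = 0.353, so H* = 28.5.
From dN/dt = 0: 0.525(1 - N*/826) = 0.00228·28.5, giving N* = 826·(1 - 0.124) = 724.
From dH/dt = 0: 0.000999·724 - 0.257 = 0.0383P*, so P* = 0.466/0.0383 = 12.2.

N* ≈ 724, H* ≈ 28.5, P* ≈ 12.2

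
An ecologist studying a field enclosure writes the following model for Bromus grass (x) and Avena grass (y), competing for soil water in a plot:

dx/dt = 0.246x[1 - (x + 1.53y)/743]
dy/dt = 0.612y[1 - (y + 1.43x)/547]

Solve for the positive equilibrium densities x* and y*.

Setting both brackets to zero gives the nullclines x + 1.53y = 743 and 1.43x + y = 547.
Substituting y = 547 - 1.43x into the first: x(1 - 1.53·1.43) = 743 - 1.53·547.
So x* = -93.9/-1.19 = 79.1, and then y* = 547 - 1.43·79.1 = 434.

x* ≈ 79.1, y* ≈ 434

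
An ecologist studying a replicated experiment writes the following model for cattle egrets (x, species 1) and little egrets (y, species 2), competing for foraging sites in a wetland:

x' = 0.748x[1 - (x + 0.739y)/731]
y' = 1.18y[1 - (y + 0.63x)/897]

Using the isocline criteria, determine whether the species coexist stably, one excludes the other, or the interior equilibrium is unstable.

Compare the nullcline intercepts: K1/α12 = 731/0.739 = 989 > K2 = 897; K2/α21 = 897/0.63 = 1420 > K1 = 731.
Since both inequalities hold, each species can invade when rare, so the interior equilibrium is stable.

stable coexistence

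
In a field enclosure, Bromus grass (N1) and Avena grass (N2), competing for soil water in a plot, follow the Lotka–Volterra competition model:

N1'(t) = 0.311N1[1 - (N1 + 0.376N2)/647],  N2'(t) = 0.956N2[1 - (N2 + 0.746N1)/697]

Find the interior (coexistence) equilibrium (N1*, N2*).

N1* ≈ 535, N2* ≈ 298

Setting both brackets to zero gives the nullclines N1 + 0.376N2 = 647 and 0.746N1 + N2 = 697.
Substituting N2 = 697 - 0.746N1 into the first: N1(1 - 0.376·0.746) = 647 - 0.376·697.
So N1* = 385/0.72 = 535, and then N2* = 697 - 0.746·535 = 298.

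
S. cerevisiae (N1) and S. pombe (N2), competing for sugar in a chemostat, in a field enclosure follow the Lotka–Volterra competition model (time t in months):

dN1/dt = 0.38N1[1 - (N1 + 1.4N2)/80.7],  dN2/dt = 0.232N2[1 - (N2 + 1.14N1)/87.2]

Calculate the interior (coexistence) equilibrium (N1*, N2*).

N1* ≈ 69.4, N2* ≈ 8.05

Setting both brackets to zero gives the nullclines N1 + 1.4N2 = 80.7 and 1.14N1 + N2 = 87.2.
Substituting N2 = 87.2 - 1.14N1 into the first: N1(1 - 1.4·1.14) = 80.7 - 1.4·87.2.
So N1* = -41.4/-0.596 = 69.4, and then N2* = 87.2 - 1.14·69.4 = 8.05.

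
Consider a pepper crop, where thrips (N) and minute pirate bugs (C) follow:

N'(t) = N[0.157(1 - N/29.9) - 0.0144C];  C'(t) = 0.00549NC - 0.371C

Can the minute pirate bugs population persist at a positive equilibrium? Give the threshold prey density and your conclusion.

The predator equation gives dC/dt > 0 only when N > 0.371/0.00549 = 67.6.
Without the predator, N → K = 29.9. Since 29.9 < 67.6, the predator cannot invade.

Threshold N = 67.6; K < 67.6, so no, the predator goes extinct.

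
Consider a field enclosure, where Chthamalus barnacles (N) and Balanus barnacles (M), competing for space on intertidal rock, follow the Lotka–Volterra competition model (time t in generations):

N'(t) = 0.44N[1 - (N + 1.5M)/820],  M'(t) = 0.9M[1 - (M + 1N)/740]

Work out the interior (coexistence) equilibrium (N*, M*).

Setting both brackets to zero gives the nullclines N + 1.5M = 820 and 1N + M = 740.
Substituting M = 740 - 1N into the first: N(1 - 1.5·1) = 820 - 1.5·740.
So N* = -290/-0.5 = 580, and then M* = 740 - 1·580 = 160.

N* ≈ 580, M* ≈ 160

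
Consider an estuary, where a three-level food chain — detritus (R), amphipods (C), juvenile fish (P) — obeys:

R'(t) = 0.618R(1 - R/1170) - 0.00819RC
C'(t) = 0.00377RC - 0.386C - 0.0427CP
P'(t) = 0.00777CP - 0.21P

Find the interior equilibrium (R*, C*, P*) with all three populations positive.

R* ≈ 751, C* ≈ 27, P* ≈ 57.3

From dP/dt = 0: 0.00777C* = 0.21, so C* = 27.
From dR/dt = 0: 0.618(1 - R*/1170) = 0.00819·27, giving R* = 1170·(1 - 0.358) = 751.
From dC/dt = 0: 0.00377·751 - 0.386 = 0.0427P*, so P* = 2.45/0.0427 = 57.3.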